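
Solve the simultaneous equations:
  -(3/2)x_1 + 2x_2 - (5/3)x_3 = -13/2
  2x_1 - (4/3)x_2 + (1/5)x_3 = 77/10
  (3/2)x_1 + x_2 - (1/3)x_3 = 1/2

Row-reduce the augmented matrix:
R1 ← R1 / (-3/2).
R2 ← R2 − 2·R1.
R3 ← R3 − 3/2·R1.
R2 ← R2 / (4/3).
R1 ← R1 + 4/3·R2.
R3 ← R3 − 3·R2.
R3 ← R3 / (51/20).
R1 ← R1 + 41/45·R3.
R2 ← R2 + 91/60·R3.
Reading off the reduced rows gives x_1 = 2, x_2 = -3, x_3 = -3/2.

x_1 = 2, x_2 = -3, x_3 = -3/2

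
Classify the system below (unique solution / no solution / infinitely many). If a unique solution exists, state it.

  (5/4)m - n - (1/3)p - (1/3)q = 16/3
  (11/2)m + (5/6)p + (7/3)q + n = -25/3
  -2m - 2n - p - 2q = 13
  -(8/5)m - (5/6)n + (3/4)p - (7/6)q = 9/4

no solution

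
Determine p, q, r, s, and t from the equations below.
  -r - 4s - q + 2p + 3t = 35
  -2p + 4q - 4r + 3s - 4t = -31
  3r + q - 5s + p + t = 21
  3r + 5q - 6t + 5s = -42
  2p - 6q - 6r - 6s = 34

Row-reduce the augmented matrix:
R1 ← R1 / (2).
R2 ← R2 + 2·R1.
R3 ← R3 − 1·R1.
R5 ← R5 − 2·R1.
R2 ← R2 / (3).
R1 ← R1 + 1/2·R2.
R3 ← R3 − 3/2·R2.
R4 ← R4 − 5·R2.
R5 ← R5 + 5·R2.
R3 ← R3 / (6).
R1 ← R1 + 4/3·R3.
R2 ← R2 + 5/3·R3.
R4 ← R4 − 34/3·R3.
R5 ← R5 + 40/3·R3.
R4 ← R4 / (205/18).
R1 ← R1 + 49/18·R4.
R2 ← R2 + 37/36·R4.
R3 ← R3 + 5/12·R4.
R5 ← R5 + 83/9·R4.
R5 ← R5 / (-1676/205).
R1 ← R1 − 61/205·R5.
R2 ← R2 + 297/410·R5.
R3 ← R3 + 13/82·R5.
R4 ← R4 + 78/205·R5.
Reading off the reduced rows gives p = 5, q = 0, r = -1, s = -3, t = 4.

p = 5, q = 0, r = -1, s = -3, t = 4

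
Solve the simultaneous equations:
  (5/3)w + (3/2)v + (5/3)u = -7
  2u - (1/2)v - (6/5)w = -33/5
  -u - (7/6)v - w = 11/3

u = -4, v = 2, w = -2

Row-reduce the augmented matrix:
R1 ← R1 / (5/3).
R2 ← R2 − 2·R1.
R3 ← R3 + 1·R1.
R2 ← R2 / (-23/10).
R1 ← R1 − 9/10·R2.
R3 ← R3 + 4/15·R2.
R3 ← R3 / (128/345).
R1 ← R1 + 29/115·R3.
R2 ← R2 − 32/23·R3.
Reading off the reduced rows gives u = -4, v = 2, w = -2.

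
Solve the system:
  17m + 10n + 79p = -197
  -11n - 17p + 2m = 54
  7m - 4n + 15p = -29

Row-reduce:
R1 ← R1 / (17).
R2 ← R2 − 2·R1.
R3 ← R3 − 7·R1.
R2 ← R2 / (-207/17).
R1 ← R1 − 10/17·R2.
R3 ← R3 + 138/17·R2.
Row 3 reduces to 0 = 2/3, a contradiction. The system is inconsistent.

no solution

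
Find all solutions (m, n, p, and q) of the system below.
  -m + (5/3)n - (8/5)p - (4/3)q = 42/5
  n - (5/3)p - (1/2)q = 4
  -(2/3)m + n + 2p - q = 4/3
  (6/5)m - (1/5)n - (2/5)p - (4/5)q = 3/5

m = -2, n = 0, p = -3/2, q = -3

Row-reduce the augmented matrix:
R1 ← R1 / (-1).
R3 ← R3 + 2/3·R1.
R4 ← R4 − 6/5·R1.
R1 ← R1 + 5/3·R2.
R3 ← R3 + 1/9·R2.
R4 ← R4 − 9/5·R2.
R3 ← R3 / (389/135).
R1 ← R1 + 53/45·R3.
R2 ← R2 + 5/3·R3.
R4 ← R4 − 17/25·R3.
R4 ← R4 / (-2841/1945).
R1 ← R1 − 168/389·R4.
R2 ← R2 + 232/389·R4.
R3 ← R3 + 45/778·R4.
Reading off the reduced rows gives m = -2, n = 0, p = -3/2, q = -3.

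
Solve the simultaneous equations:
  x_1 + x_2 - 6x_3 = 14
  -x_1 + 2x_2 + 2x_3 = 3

infinitely many solutions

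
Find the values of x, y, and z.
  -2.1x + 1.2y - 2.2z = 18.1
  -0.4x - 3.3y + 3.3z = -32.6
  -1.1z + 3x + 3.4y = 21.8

x = -1, y = 6, z = -4

Row-reduce the augmented matrix:
R1 ← R1 / (-21/10).
R2 ← R2 + 2/5·R1.
R3 ← R3 − 3·R1.
R2 ← R2 / (-247/70).
R1 ← R1 + 4/7·R2.
R3 ← R3 − 179/35·R2.
R3 ← R3 / (8503/7410).
R1 ← R1 − 110/247·R3.
R2 ← R2 + 781/741·R3.
Reading off the reduced rows gives x = -1, y = 6, z = -4.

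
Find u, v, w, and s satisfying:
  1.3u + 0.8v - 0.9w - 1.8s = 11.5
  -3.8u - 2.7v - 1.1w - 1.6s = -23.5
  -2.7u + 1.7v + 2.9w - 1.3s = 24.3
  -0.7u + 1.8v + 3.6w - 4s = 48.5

u = 3, v = 5, w = 6, s = -5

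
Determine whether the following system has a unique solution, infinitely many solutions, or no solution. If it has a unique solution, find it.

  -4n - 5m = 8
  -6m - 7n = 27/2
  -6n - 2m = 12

Row-reduce:
R1 ← R1 / (-5).
R2 ← R2 + 6·R1.
R3 ← R3 + 2·R1.
R2 ← R2 / (-11/5).
R1 ← R1 − 4/5·R2.
R3 ← R3 + 22/5·R2.
Row 3 reduces to 0 = 1, a contradiction. The system is inconsistent.

no solution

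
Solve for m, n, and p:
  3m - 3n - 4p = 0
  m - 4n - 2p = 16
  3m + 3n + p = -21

m = -2, n = -6, p = 3

Row-reduce the augmented matrix:
R1 ← R1 / (3).
R2 ← R2 − 1·R1.
R3 ← R3 − 3·R1.
R2 ← R2 / (-3).
R1 ← R1 + 1·R2.
R3 ← R3 − 6·R2.
R3 ← R3 / (11/3).
R1 ← R1 + 10/9·R3.
R2 ← R2 − 2/9·R3.
Reading off the reduced rows gives m = -2, n = -6, p = 3.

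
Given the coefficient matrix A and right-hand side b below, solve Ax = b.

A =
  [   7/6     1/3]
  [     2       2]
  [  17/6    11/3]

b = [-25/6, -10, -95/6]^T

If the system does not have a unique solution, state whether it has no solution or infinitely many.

x_1 = -3, x_2 = -2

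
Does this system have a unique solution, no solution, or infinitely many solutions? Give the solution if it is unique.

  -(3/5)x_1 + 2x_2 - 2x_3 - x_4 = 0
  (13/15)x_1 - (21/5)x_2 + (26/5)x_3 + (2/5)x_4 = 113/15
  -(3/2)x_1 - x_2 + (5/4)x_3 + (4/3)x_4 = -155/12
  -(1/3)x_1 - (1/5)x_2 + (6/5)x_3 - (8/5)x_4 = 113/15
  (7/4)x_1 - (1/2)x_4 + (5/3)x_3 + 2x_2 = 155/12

x_1 = 5, x_2 = 0, x_3 = 1, x_4 = -5

Row-reduce the augmented matrix:
R1 ← R1 / (-3/5).
R2 ← R2 − 13/15·R1.
R3 ← R3 + 3/2·R1.
R4 ← R4 + 1/3·R1.
R5 ← R5 − 7/4·R1.
R2 ← R2 / (-59/45).
R1 ← R1 + 10/3·R2.
R3 ← R3 + 6·R2.
R4 ← R4 + 59/45·R2.
R5 ← R5 − 47/6·R2.
R3 ← R3 / (-1021/236).
R1 ← R1 + 150/59·R3.
R2 ← R2 + 104/59·R3.
R5 ← R5 − 3413/354·R3.
Swap R4 and R5.
R4 ← R4 / (350563/36756).
R1 ← R1 + 755/1021·R4.
R2 ← R2 + 8309/3063·R4.
R3 ← R3 + 6098/3063·R4.
R5 reduces to 0 = 0, so the extra equation is consistent.
Reading off the reduced rows gives x_1 = 5, x_2 = 0, x_3 = 1, x_4 = -5.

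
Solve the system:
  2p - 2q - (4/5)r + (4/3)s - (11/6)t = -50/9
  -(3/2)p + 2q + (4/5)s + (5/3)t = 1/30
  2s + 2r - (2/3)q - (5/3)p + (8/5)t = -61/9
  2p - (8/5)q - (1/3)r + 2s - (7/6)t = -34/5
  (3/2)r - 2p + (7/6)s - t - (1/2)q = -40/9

p = 1/3, q = 4/3, r = 0, s = -8/3, t = 0

Row-reduce the augmented matrix:
R1 ← R1 / (2).
R2 ← R2 + 3/2·R1.
R3 ← R3 + 5/3·R1.
R4 ← R4 − 2·R1.
R5 ← R5 + 2·R1.
R2 ← R2 / (1/2).
R1 ← R1 + 1·R2.
R3 ← R3 + 7/3·R2.
R4 ← R4 − 2/5·R2.
R5 ← R5 + 5/2·R2.
R3 ← R3 / (-22/15).
R1 ← R1 + 8/5·R3.
R2 ← R2 + 6/5·R3.
R4 ← R4 − 71/75·R3.
R5 ← R5 + 23/10·R3.
R4 ← R4 / (659/99).
R1 ← R1 + 456/55·R4.
R2 ← R2 + 64/11·R4.
R3 ← R3 + 259/33·R4.
R5 ← R5 + 1081/165·R4.
R5 ← R5 / (-188283/82375).
R1 ← R1 + 50647/247125·R5.
R2 ← R2 − 118223/197700·R5.
R3 ← R3 − 10288/16475·R5.
R4 ← R4 − 13449/65900·R5.
Reading off the reduced rows gives p = 1/3, q = 4/3, r = 0, s = -8/3, t = 0.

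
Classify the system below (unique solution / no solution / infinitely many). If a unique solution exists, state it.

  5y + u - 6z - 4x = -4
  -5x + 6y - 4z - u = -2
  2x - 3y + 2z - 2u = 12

infinitely many solutions

Row-reduce:
R1 ← R1 / (-4).
R2 ← R2 + 5·R1.
R3 ← R3 − 2·R1.
R2 ← R2 / (-1/4).
R1 ← R1 + 5/4·R2.
R3 ← R3 + 1/2·R2.
R3 ← R3 / (-8).
R1 ← R1 + 16·R3.
R2 ← R2 + 14·R3.
Rank is 3 with 4 unknowns, leaving u free.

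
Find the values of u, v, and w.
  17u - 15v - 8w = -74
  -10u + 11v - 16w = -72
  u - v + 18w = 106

Row-reduce the augmented matrix:
R1 ← R1 / (17).
R2 ← R2 + 10·R1.
R3 ← R3 − 1·R1.
R2 ← R2 / (37/17).
R1 ← R1 + 15/17·R2.
R3 ← R3 + 2/17·R2.
R3 ← R3 / (642/37).
R1 ← R1 + 328/37·R3.
R2 ← R2 + 352/37·R3.
Reading off the reduced rows gives u = 2, v = 4, w = 6.

u = 2, v = 4, w = 6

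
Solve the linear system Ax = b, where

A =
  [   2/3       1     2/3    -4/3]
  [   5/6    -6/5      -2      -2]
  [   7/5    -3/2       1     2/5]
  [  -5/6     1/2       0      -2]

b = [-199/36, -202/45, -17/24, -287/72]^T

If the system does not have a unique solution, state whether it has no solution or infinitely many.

x_1 = -5/3, x_2 = -3/4, x_3 = -1/2, x_4 = 5/2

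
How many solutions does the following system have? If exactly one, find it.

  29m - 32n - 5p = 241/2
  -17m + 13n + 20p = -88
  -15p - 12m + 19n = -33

no solution

Row-reduce:
R1 ← R1 / (29).
R2 ← R2 + 17·R1.
R3 ← R3 + 12·R1.
R2 ← R2 / (-167/29).
R1 ← R1 + 32/29·R2.
R3 ← R3 − 167/29·R2.
Row 3 reduces to 0 = -1/2, a contradiction. The system is inconsistent.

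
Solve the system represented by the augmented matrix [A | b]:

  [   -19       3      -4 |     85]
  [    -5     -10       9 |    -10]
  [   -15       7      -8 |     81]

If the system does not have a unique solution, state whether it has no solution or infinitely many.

Row-reduce the augmented matrix:
R1 ← R1 / (-19).
R2 ← R2 + 5·R1.
R3 ← R3 + 15·R1.
R2 ← R2 / (-205/19).
R1 ← R1 + 3/19·R2.
R3 ← R3 − 88/19·R2.
R3 ← R3 / (-108/205).
R1 ← R1 − 13/205·R3.
R2 ← R2 + 191/205·R3.
Reading off the reduced rows gives x_1 = -4, x_2 = 3, x_3 = 0.

x_1 = -4, x_2 = 3, x_3 = 0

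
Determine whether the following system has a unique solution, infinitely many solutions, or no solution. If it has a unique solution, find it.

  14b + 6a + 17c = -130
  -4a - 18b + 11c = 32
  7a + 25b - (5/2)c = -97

infinitely many solutions

Row-reduce:
R1 ← R1 / (6).
R2 ← R2 + 4·R1.
R3 ← R3 − 7·R1.
R2 ← R2 / (-26/3).
R1 ← R1 − 7/3·R2.
R3 ← R3 − 26/3·R2.
Rank is 2 with 3 unknowns, leaving c free.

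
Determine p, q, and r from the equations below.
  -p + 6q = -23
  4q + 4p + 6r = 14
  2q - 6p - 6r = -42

p = 5, q = -3, r = 1

Row-reduce the augmented matrix:
R1 ← R1 / (-1).
R2 ← R2 − 4·R1.
R3 ← R3 + 6·R1.
R2 ← R2 / (28).
R1 ← R1 + 6·R2.
R3 ← R3 + 34·R2.
R3 ← R3 / (9/7).
R1 ← R1 − 9/7·R3.
R2 ← R2 − 3/14·R3.
Reading off the reduced rows gives p = 5, q = -3, r = 1.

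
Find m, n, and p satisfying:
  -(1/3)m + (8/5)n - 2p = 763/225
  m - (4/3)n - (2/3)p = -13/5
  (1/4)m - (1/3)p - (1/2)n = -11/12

m = -1/3, n = 9/5, p = -1/5

Row-reduce the augmented matrix:
R1 ← R1 / (-1/3).
R2 ← R2 − 1·R1.
R3 ← R3 − 1/4·R1.
R2 ← R2 / (52/15).
R1 ← R1 + 24/5·R2.
R3 ← R3 − 7/10·R2.
R3 ← R3 / (-19/39).
R1 ← R1 + 42/13·R3.
R2 ← R2 + 25/13·R3.
Reading off the reduced rows gives m = -1/3, n = 9/5, p = -1/5.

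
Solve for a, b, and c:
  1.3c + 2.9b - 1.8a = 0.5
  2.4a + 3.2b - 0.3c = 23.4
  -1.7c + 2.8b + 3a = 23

a = 6, b = 3, c = 2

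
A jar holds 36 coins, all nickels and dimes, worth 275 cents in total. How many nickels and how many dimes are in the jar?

nickels: 17, dimes: 19

Let n = nickels, d = dimes.
  d + n = 36
  5n + 10d = 275
From equation 1: n = 36 − d.
Substitute into equation 2 and solve: d = 19.
Then n = 17.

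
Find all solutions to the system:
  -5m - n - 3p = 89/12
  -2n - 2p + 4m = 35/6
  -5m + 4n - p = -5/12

Row-reduce the augmented matrix:
R1 ← R1 / (-5).
R2 ← R2 − 4·R1.
R3 ← R3 + 5·R1.
R2 ← R2 / (-14/5).
R1 ← R1 − 1/5·R2.
R3 ← R3 − 5·R2.
R3 ← R3 / (-41/7).
R1 ← R1 − 2/7·R3.
R2 ← R2 − 11/7·R3.
Reading off the reduced rows gives m = 0, n = -2/3, p = -9/4.

m = 0, n = -2/3, p = -9/4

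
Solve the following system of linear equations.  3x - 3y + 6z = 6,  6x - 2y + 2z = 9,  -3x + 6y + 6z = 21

x = 2, y = 3, z = 3/2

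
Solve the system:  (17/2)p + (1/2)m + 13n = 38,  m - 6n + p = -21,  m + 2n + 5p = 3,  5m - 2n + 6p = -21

no solution

Row-reduce:
R1 ← R1 / (1/2).
R2 ← R2 − 1·R1.
R3 ← R3 − 1·R1.
R4 ← R4 − 5·R1.
R2 ← R2 / (-32).
R1 ← R1 − 26·R2.
R3 ← R3 + 24·R2.
R4 ← R4 + 132·R2.
Swap R3 and R4.
R3 ← R3 / (-13).
R1 ← R1 − 4·R3.
R2 ← R2 − 1/2·R3.
Row 4 reduces to 0 = -1/4, a contradiction. The system is inconsistent.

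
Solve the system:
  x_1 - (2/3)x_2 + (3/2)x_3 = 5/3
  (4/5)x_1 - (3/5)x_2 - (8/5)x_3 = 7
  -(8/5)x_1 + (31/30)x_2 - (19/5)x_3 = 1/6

infinitely many solutions

Row-reduce:
R2 ← R2 − 4/5·R1.
R3 ← R3 + 8/5·R1.
R2 ← R2 / (-1/15).
R1 ← R1 + 2/3·R2.
R3 ← R3 + 1/30·R2.
Rank is 2 with 3 unknowns, leaving x_3 free.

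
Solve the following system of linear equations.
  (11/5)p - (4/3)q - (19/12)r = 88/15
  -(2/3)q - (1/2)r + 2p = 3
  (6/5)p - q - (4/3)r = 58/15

no solution

Row-reduce:
R1 ← R1 / (11/5).
R2 ← R2 − 2·R1.
R3 ← R3 − 6/5·R1.
R2 ← R2 / (6/11).
R1 ← R1 + 20/33·R2.
R3 ← R3 + 3/11·R2.
Row 3 reduces to 0 = -1/2, a contradiction. The system is inconsistent.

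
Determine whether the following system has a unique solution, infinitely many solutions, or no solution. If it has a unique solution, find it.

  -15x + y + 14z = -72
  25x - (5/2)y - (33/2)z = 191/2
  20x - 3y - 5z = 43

Row-reduce:
R1 ← R1 / (-15).
R2 ← R2 − 25·R1.
R3 ← R3 − 20·R1.
R2 ← R2 / (-5/6).
R1 ← R1 + 1/15·R2.
R3 ← R3 + 5/3·R2.
Row 3 reduces to 0 = -4, a contradiction. The system is inconsistent.

no solution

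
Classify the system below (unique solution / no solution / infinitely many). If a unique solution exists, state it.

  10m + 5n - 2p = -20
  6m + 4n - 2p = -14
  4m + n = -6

infinitely many solutions

Row-reduce:
R1 ← R1 / (10).
R2 ← R2 − 6·R1.
R3 ← R3 − 4·R1.
R1 ← R1 − 1/2·R2.
R3 ← R3 + 1·R2.
Rank is 2 with 3 unknowns, leaving p free.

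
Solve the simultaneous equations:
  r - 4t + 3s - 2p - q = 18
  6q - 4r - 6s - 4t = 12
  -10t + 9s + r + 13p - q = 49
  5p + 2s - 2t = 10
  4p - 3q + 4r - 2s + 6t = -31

no solution

Row-reduce:
R1 ← R1 / (-2).
R3 ← R3 − 13·R1.
R4 ← R4 − 5·R1.
R5 ← R5 − 4·R1.
R2 ← R2 / (6).
R1 ← R1 − 1/2·R2.
R3 ← R3 + 15/2·R2.
R4 ← R4 + 5/2·R2.
R5 ← R5 + 5·R2.
R3 ← R3 / (5/2).
R1 ← R1 + 1/6·R3.
R2 ← R2 + 2/3·R3.
R4 ← R4 − 5/6·R3.
R5 ← R5 − 8/3·R3.
Swap R4 and R5.
R4 ← R4 / (-117/5).
R1 ← R1 − 2/5·R4.
R2 ← R2 − 23/5·R4.
R3 ← R3 − 42/5·R4.
Row 5 reduces to 0 = -1/3, a contradiction. The system is inconsistent.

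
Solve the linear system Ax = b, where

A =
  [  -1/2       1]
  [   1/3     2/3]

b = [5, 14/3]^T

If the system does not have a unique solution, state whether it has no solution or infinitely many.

From equation 1: x_2 = 5 + 1/2·x_1.
Substitute into equation 2 and solve: x_1 = 2.
Then x_2 = 6.

x_1 = 2, x_2 = 6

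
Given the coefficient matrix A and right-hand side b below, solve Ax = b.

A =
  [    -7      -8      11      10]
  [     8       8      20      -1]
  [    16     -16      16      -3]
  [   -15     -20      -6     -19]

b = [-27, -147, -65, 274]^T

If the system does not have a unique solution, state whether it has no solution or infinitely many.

x_1 = -5, x_2 = -4, x_3 = -4, x_4 = -5

Row-reduce the augmented matrix:
R1 ← R1 / (-7).
R2 ← R2 − 8·R1.
R3 ← R3 − 16·R1.
R4 ← R4 + 15·R1.
R2 ← R2 / (-8/7).
R1 ← R1 − 8/7·R2.
R3 ← R3 + 240/7·R2.
R4 ← R4 + 20/7·R2.
R3 ← R3 / (-936).
R1 ← R1 − 31·R3.
R2 ← R2 + 57/2·R3.
R4 ← R4 + 111·R3.
R4 ← R4 / (-9907/312).
R1 ← R1 + 659/936·R4.
R2 ← R2 + 127/624·R4.
R3 ← R3 − 293/936·R4.
Reading off the reduced rows gives x_1 = -5, x_2 = -4, x_3 = -4, x_4 = -5.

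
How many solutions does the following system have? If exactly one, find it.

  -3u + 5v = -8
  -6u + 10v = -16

Row-reduce:
R1 ← R1 / (-3).
R2 ← R2 + 6·R1.
Rank is 1 with 2 unknowns, leaving v free.

infinitely many solutions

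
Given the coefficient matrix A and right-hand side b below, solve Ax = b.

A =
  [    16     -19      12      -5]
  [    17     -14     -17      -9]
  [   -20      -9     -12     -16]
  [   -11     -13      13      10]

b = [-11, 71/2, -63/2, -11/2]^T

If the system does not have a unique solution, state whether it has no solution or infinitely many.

Row-reduce the augmented matrix:
R1 ← R1 / (16).
R2 ← R2 − 17·R1.
R3 ← R3 + 20·R1.
R4 ← R4 + 11·R1.
R2 ← R2 / (99/16).
R1 ← R1 + 19/16·R2.
R3 ← R3 + 131/4·R2.
R4 ← R4 + 417/16·R2.
R3 ← R3 / (-15292/99).
R1 ← R1 + 491/99·R3.
R2 ← R2 + 476/99·R3.
R4 ← R4 + 3434/33·R3.
R4 ← R4 / (146563/7646).
R1 ← R1 − 4907/15292·R4.
R2 ← R2 − 2692/3823·R4.
R3 ← R3 − 4135/15292·R4.
Reading off the reduced rows gives x_1 = 1, x_2 = -1/2, x_3 = -2, x_4 = 5/2.

x_1 = 1, x_2 = -1/2, x_3 = -2, x_4 = 5/2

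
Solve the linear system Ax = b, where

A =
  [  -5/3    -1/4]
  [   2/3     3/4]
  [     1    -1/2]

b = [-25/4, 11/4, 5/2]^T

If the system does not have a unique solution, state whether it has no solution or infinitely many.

no solution

Row-reduce:
R1 ← R1 / (-5/3).
R2 ← R2 − 2/3·R1.
R3 ← R3 − 1·R1.
R2 ← R2 / (13/20).
R1 ← R1 − 3/20·R2.
R3 ← R3 + 13/20·R2.
Row 3 reduces to 0 = -1, a contradiction. The system is inconsistent.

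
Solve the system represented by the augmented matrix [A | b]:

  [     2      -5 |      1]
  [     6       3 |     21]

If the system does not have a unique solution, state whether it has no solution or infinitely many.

x_1 = 3, x_2 = 1

Row-reduce the augmented matrix:
R1 ← R1 / (2).
R2 ← R2 − 6·R1.
R2 ← R2 / (18).
R1 ← R1 + 5/2·R2.
Reading off the reduced rows gives x_1 = 3, x_2 = 1.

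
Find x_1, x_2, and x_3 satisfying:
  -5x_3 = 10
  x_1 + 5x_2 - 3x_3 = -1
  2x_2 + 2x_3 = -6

x_1 = -2, x_2 = -1, x_3 = -2

Row-reduce the augmented matrix:
Swap R1 and R2.
Swap R2 and R3.
R2 ← R2 / (2).
R1 ← R1 − 5·R2.
R3 ← R3 / (-5).
R1 ← R1 + 8·R3.
R2 ← R2 − 1·R3.
Reading off the reduced rows gives x_1 = -2, x_2 = -1, x_3 = -2.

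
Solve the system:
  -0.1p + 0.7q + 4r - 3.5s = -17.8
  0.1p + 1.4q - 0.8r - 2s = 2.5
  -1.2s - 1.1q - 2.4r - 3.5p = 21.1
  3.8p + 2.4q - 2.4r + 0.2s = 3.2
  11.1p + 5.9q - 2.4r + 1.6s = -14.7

Row-reduce the augmented matrix:
R1 ← R1 / (-1/10).
R2 ← R2 − 1/10·R1.
R3 ← R3 + 7/2·R1.
R4 ← R4 − 19/5·R1.
R5 ← R5 − 111/10·R1.
R2 ← R2 / (21/10).
R1 ← R1 + 7·R2.
R3 ← R3 + 128/5·R2.
R4 ← R4 − 29·R2.
R5 ← R5 − 418/5·R2.
R3 ← R3 / (-10856/105).
R1 ← R1 + 88/3·R3.
R2 ← R2 − 32/21·R3.
R4 ← R4 − 11068/105·R3.
R5 ← R5 − 32992/105·R3.
R4 ← R4 / (-41681/27140).
R1 ← R1 − 3459/2714·R4.
R2 ← R2 + 2469/1357·R4.
R3 ← R3 + 11393/21712·R4.
R5 ← R5 + 41681/13570·R4.
R5 reduces to 0 = 0, so the extra equation is consistent.
Reading off the reduced rows gives p = 1, q = -6, r = -6, s = -3.

p = 1, q = -6, r = -6, s = -3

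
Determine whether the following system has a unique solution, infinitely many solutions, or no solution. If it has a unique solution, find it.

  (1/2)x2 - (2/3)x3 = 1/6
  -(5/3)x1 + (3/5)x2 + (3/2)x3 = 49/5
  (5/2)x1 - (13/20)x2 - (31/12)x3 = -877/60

infinitely many solutions

Row-reduce:
Swap R1 and R2.
R1 ← R1 / (-5/3).
R3 ← R3 − 5/2·R1.
R2 ← R2 / (1/2).
R1 ← R1 + 9/25·R2.
R3 ← R3 − 1/4·R2.
Rank is 2 with 3 unknowns, leaving x3 free.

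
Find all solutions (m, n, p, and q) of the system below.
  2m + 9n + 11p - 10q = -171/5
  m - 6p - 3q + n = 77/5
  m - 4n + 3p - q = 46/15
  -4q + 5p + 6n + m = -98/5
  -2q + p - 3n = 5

m = 7/5, n = -2, p = -7/3, q = -2/3

Row-reduce the augmented matrix:
R1 ← R1 / (2).
R2 ← R2 − 1·R1.
R3 ← R3 − 1·R1.
R4 ← R4 − 1·R1.
R2 ← R2 / (-7/2).
R1 ← R1 − 9/2·R2.
R3 ← R3 + 17/2·R2.
R4 ← R4 − 3/2·R2.
R5 ← R5 + 3·R2.
R3 ← R3 / (178/7).
R1 ← R1 + 65/7·R3.
R2 ← R2 − 23/7·R3.
R4 ← R4 + 38/7·R3.
R5 ← R5 − 76/7·R3.
R4 ← R4 / (149/89).
R1 ← R1 + 244/89·R4.
R2 ← R2 + 41/89·R4.
R3 ← R3 + 3/89·R4.
R5 ← R5 + 298/89·R4.
R5 reduces to 0 = 0, so the extra equation is consistent.
Reading off the reduced rows gives m = 7/5, n = -2, p = -7/3, q = -2/3.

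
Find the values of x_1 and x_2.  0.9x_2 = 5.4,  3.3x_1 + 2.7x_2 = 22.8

Row-reduce the augmented matrix:
Swap R1 and R2.
R1 ← R1 / (33/10).
R2 ← R2 / (9/10).
R1 ← R1 − 9/11·R2.
Reading off the reduced rows gives x_1 = 2, x_2 = 6.

x_1 = 2, x_2 = 6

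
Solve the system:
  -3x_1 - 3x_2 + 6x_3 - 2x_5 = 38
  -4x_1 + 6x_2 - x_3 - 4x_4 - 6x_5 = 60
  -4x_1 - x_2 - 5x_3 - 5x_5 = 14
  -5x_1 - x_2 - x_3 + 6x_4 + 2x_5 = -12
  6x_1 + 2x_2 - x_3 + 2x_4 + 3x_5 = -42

Row-reduce the augmented matrix:
R1 ← R1 / (-3).
R2 ← R2 + 4·R1.
R3 ← R3 + 4·R1.
R4 ← R4 + 5·R1.
R5 ← R5 − 6·R1.
R2 ← R2 / (10).
R1 ← R1 − 1·R2.
R3 ← R3 − 3·R2.
R4 ← R4 − 4·R2.
R5 ← R5 + 4·R2.
R3 ← R3 / (-103/10).
R1 ← R1 + 11/10·R3.
R2 ← R2 + 9/10·R3.
R4 ← R4 + 37/5·R3.
R5 ← R5 − 37/5·R3.
R4 ← R4 / (694/103).
R1 ← R1 − 28/103·R4.
R2 ← R2 + 52/103·R4.
R3 ← R3 + 12/103·R4.
R5 ← R5 − 130/103·R4.
R5 ← R5 / (-4913/1041).
R1 ← R1 − 869/1041·R5.
R2 ← R2 − 123/347·R5.
R3 ← R3 − 272/1041·R5.
R4 ← R4 − 1178/1041·R5.
Reading off the reduced rows gives x_1 = -4, x_2 = 2, x_3 = 4, x_4 = -3, x_5 = -4.

x_1 = -4, x_2 = 2, x_3 = 4, x_4 = -3, x_5 = -4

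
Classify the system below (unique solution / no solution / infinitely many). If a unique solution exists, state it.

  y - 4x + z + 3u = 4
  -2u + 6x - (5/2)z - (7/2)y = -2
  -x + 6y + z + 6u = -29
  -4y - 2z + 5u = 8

infinitely many solutions

Row-reduce:
R1 ← R1 / (-4).
R2 ← R2 − 6·R1.
R3 ← R3 + 1·R1.
R2 ← R2 / (-2).
R1 ← R1 + 1/4·R2.
R3 ← R3 − 23/4·R2.
R4 ← R4 + 4·R2.
R3 ← R3 / (-17/8).
R1 ← R1 + 1/8·R3.
R2 ← R2 − 1/2·R3.
Rank is 3 with 4 unknowns, leaving u free.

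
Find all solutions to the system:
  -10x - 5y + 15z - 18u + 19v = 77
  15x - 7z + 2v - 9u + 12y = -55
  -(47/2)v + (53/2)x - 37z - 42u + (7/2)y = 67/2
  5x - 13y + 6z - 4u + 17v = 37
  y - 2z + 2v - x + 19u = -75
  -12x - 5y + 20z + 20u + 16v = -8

no solution

Row-reduce:
R1 ← R1 / (-10).
R2 ← R2 − 15·R1.
R3 ← R3 − 53/2·R1.
R4 ← R4 − 5·R1.
R5 ← R5 + 1·R1.
R6 ← R6 + 12·R1.
R2 ← R2 / (9/2).
R1 ← R1 − 1/2·R2.
R3 ← R3 + 39/4·R2.
R4 ← R4 + 31/2·R2.
R5 ← R5 − 3/2·R2.
R6 ← R6 − 1·R2.
R3 ← R3 / (109/3).
R1 ← R1 + 29/9·R3.
R2 ← R2 − 31/9·R3.
R4 ← R4 − 602/9·R3.
R5 ← R5 + 26/3·R3.
R6 ← R6 + 13/9·R3.
R4 ← R4 / (93594/545).
R1 ← R1 + 9889/1090·R4.
R2 ← R2 − 8609/1090·R4.
R3 ← R3 + 5031/1090·R4.
R5 ← R5 + 785/109·R4.
R6 ← R6 − 46797/1090·R4.
R5 ← R5 / (1466111/140391).
R1 ← R1 − 121357/140391·R5.
R2 ← R2 + 30080/140391·R5.
R3 ← R3 − 23325/15599·R5.
R4 ← R4 + 32318/140391·R5.
Row 6 reduces to 0 = -1/2, a contradiction. The system is inconsistent.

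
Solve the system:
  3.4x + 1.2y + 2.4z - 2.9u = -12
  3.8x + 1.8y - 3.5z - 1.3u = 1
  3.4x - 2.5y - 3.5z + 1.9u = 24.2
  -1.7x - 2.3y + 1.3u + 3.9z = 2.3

x = 1, y = -4, z = -2, u = 2

Row-reduce the augmented matrix:
R1 ← R1 / (17/5).
R2 ← R2 − 19/5·R1.
R3 ← R3 − 17/5·R1.
R4 ← R4 + 17/10·R1.
R2 ← R2 / (39/85).
R1 ← R1 − 6/17·R2.
R3 ← R3 + 37/10·R2.
R4 ← R4 + 17/10·R2.
R3 ← R3 / (-43489/780).
R1 ← R1 − 71/13·R3.
R2 ← R2 + 1051/78·R3.
R4 ← R4 + 13889/780·R3.
R4 ← R4 / (443589/869780).
R1 ← R1 + 29797/86978·R4.
R2 ← R2 + 30978/43489·R4.
R3 ← R3 + 15954/43489·R4.
Reading off the reduced rows gives x = 1, y = -4, z = -2, u = 2.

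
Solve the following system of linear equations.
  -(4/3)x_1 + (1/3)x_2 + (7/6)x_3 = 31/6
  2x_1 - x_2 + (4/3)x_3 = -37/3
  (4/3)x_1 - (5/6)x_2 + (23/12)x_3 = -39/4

infinitely many solutions

Row-reduce:
R1 ← R1 / (-4/3).
R2 ← R2 − 2·R1.
R3 ← R3 − 4/3·R1.
R2 ← R2 / (-1/2).
R1 ← R1 + 1/4·R2.
R3 ← R3 + 1/2·R2.
Rank is 2 with 3 unknowns, leaving x_3 free.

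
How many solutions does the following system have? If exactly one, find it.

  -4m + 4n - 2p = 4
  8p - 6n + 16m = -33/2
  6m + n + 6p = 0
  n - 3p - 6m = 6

no solution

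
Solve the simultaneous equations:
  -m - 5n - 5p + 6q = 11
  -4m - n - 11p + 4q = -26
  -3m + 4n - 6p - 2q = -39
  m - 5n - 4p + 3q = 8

Row-reduce:
R1 ← R1 / (-1).
R2 ← R2 + 4·R1.
R3 ← R3 + 3·R1.
R4 ← R4 − 1·R1.
R2 ← R2 / (19).
R1 ← R1 − 5·R2.
R3 ← R3 − 19·R2.
R4 ← R4 + 10·R2.
Swap R3 and R4.
R3 ← R3 / (-81/19).
R1 ← R1 − 50/19·R3.
R2 ← R2 − 9/19·R3.
Row 4 reduces to 0 = -2, a contradiction. The system is inconsistent.

no solution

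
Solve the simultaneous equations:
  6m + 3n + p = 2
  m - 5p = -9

infinitely many solutions

Row-reduce:
R1 ← R1 / (6).
R2 ← R2 − 1·R1.
R2 ← R2 / (-1/2).
R1 ← R1 − 1/2·R2.
Rank is 2 with 3 unknowns, leaving p free.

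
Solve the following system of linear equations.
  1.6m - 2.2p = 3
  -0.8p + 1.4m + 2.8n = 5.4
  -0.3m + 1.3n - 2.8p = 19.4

m = -5, n = 3, p = -5

Row-reduce the augmented matrix:
R1 ← R1 / (8/5).
R2 ← R2 − 7/5·R1.
R3 ← R3 + 3/10·R1.
R2 ← R2 / (14/5).
R3 ← R3 − 13/10·R2.
R3 ← R3 / (-4183/1120).
R1 ← R1 + 11/8·R3.
R2 ← R2 − 45/112·R3.
Reading off the reduced rows gives m = -5, n = 3, p = -5.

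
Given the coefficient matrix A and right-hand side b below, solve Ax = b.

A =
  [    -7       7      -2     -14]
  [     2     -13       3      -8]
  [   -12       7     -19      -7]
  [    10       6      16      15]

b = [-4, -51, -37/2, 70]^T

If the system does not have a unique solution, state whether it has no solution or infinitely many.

no solution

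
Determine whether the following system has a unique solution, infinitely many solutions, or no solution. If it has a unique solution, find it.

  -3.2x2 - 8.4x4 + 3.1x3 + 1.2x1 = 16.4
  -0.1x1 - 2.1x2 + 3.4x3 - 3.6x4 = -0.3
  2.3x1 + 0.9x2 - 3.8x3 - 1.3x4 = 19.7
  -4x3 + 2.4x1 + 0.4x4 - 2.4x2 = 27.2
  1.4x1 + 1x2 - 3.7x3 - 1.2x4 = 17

x1 = 2, x2 = -3, x3 = -4, x4 = -2

Row-reduce the augmented matrix:
R1 ← R1 / (6/5).
R2 ← R2 + 1/10·R1.
R3 ← R3 − 23/10·R1.
R4 ← R4 − 12/5·R1.
R5 ← R5 − 7/5·R1.
R2 ← R2 / (-71/30).
R1 ← R1 + 8/3·R2.
R3 ← R3 − 211/30·R2.
R4 ← R4 − 4·R2.
R5 ← R5 − 71/15·R2.
R3 ← R3 / (321/284).
R1 ← R1 + 437/284·R3.
R2 ← R2 + 439/284·R3.
R4 ← R4 + 1426/355·R3.
R4 ← R4 / (5494/321).
R1 ← R1 − 383/642·R4.
R2 ← R2 − 2941/642·R4.
R3 ← R3 − 574/321·R4.
R5 reduces to 0 = 0, so the extra equation is consistent.
Reading off the reduced rows gives x1 = 2, x2 = -3, x3 = -4, x4 = -2.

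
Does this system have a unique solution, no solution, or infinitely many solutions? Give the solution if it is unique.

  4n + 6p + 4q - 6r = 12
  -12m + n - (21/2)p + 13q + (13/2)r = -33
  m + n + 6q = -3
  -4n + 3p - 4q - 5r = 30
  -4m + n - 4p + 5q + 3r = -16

Row-reduce:
Swap R1 and R2.
R1 ← R1 / (-12).
R3 ← R3 − 1·R1.
R5 ← R5 + 4·R1.
R2 ← R2 / (4).
R1 ← R1 + 1/12·R2.
R3 ← R3 − 13/12·R2.
R4 ← R4 + 4·R2.
R5 ← R5 − 2/3·R2.
R3 ← R3 / (-5/2).
R1 ← R1 − 1·R3.
R2 ← R2 − 3/2·R3.
R4 ← R4 − 9·R3.
R5 ← R5 + 3/2·R3.
R4 ← R4 / (108/5).
R1 ← R1 − 7/5·R4.
R2 ← R2 − 23/5·R4.
R3 ← R3 + 12/5·R4.
R5 ← R5 + 18/5·R4.
Rank is 4 with 5 unknowns, leaving r free.

infinitely many solutions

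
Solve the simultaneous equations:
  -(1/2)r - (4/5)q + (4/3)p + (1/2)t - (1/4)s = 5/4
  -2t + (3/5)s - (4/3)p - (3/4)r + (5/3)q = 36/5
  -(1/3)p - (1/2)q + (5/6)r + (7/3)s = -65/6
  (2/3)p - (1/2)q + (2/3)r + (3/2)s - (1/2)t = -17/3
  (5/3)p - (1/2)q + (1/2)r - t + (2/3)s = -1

Row-reduce:
R1 ← R1 / (4/3).
R2 ← R2 + 4/3·R1.
R3 ← R3 + 1/3·R1.
R4 ← R4 − 2/3·R1.
R5 ← R5 − 5/3·R1.
R2 ← R2 / (13/15).
R1 ← R1 + 3/5·R2.
R3 ← R3 + 7/10·R2.
R4 ← R4 + 1/10·R2.
R5 ← R5 − 1/2·R2.
R3 ← R3 / (-47/156).
R1 ← R1 + 129/104·R3.
R2 ← R2 + 75/52·R3.
R4 ← R4 − 241/312·R3.
R5 ← R5 − 24/13·R3.
R4 ← R4 / (185267/22560).
R1 ← R1 + 15729/1504·R4.
R2 ← R2 + 8889/752·R4.
R3 ← R3 + 7967/940·R4.
R5 ← R5 − 185267/11280·R4.
Row 5 reduces to 0 = -1/2, a contradiction. The system is inconsistent.

no solution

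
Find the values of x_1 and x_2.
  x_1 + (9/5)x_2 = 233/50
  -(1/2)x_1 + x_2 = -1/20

x_1 = 5/2, x_2 = 6/5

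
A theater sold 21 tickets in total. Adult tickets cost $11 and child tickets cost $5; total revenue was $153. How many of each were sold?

Let a = adult tickets, c = child tickets.
  a + c = 21
  5c + 11a = 153
Row-reduce the augmented matrix:
R2 ← R2 − 11·R1.
R2 ← R2 / (-6).
R1 ← R1 − 1·R2.
Reading off the reduced rows gives a = 8, c = 13.

adult tickets: 8, child tickets: 13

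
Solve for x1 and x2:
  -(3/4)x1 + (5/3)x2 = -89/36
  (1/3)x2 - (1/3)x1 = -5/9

x1 = 1/3, x2 = -4/3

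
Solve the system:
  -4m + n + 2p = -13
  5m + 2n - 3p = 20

infinitely many solutions

Row-reduce:
R1 ← R1 / (-4).
R2 ← R2 − 5·R1.
R2 ← R2 / (13/4).
R1 ← R1 + 1/4·R2.
Rank is 2 with 3 unknowns, leaving p free.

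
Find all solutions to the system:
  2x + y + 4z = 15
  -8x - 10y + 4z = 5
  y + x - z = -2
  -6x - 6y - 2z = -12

Row-reduce:
R1 ← R1 / (2).
R2 ← R2 + 8·R1.
R3 ← R3 − 1·R1.
R4 ← R4 + 6·R1.
R2 ← R2 / (-6).
R1 ← R1 − 1/2·R2.
R3 ← R3 − 1/2·R2.
R4 ← R4 + 3·R2.
R3 ← R3 / (-4/3).
R1 ← R1 − 11/3·R3.
R2 ← R2 + 10/3·R3.
Row 4 reduces to 0 = 1/2, a contradiction. The system is inconsistent.

no solution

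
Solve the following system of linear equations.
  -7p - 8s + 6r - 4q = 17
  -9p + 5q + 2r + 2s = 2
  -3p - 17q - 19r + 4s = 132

infinitely many solutions

Row-reduce:
R1 ← R1 / (-7).
R2 ← R2 + 9·R1.
R3 ← R3 + 3·R1.
R2 ← R2 / (71/7).
R1 ← R1 − 4/7·R2.
R3 ← R3 + 107/7·R2.
R3 ← R3 / (-2143/71).
R1 ← R1 + 38/71·R3.
R2 ← R2 + 40/71·R3.
Rank is 3 with 4 unknowns, leaving s free.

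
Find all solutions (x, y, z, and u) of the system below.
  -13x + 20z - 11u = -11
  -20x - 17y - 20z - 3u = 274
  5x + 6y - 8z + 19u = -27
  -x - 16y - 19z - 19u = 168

x = -6, y = -3, z = -5, u = -1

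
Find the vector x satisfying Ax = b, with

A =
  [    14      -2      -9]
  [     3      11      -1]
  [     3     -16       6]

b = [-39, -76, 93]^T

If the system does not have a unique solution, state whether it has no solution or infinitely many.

x_1 = -3, x_2 = -6, x_3 = 1

Row-reduce the augmented matrix:
R1 ← R1 / (14).
R2 ← R2 − 3·R1.
R3 ← R3 − 3·R1.
R2 ← R2 / (80/7).
R1 ← R1 + 1/7·R2.
R3 ← R3 + 109/7·R2.
R3 ← R3 / (1471/160).
R1 ← R1 + 101/160·R3.
R2 ← R2 − 13/160·R3.
Reading off the reduced rows gives x_1 = -3, x_2 = -6, x_3 = 1.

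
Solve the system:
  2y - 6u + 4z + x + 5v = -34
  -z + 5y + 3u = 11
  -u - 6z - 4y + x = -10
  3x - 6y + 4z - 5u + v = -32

infinitely many solutions

Row-reduce:
R3 ← R3 − 1·R1.
R4 ← R4 − 3·R1.
R2 ← R2 / (5).
R1 ← R1 − 2·R2.
R3 ← R3 + 6·R2.
R4 ← R4 + 12·R2.
R3 ← R3 / (-56/5).
R1 ← R1 − 22/5·R3.
R2 ← R2 + 1/5·R3.
R4 ← R4 + 52/5·R3.
R4 ← R4 / (171/14).
R1 ← R1 + 107/28·R4.
R2 ← R2 − 25/56·R4.
R3 ← R3 + 43/56·R4.
Rank is 4 with 5 unknowns, leaving v free.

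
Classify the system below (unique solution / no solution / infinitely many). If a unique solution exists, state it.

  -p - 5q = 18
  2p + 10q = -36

Row-reduce:
R1 ← R1 / (-1).
R2 ← R2 − 2·R1.
Rank is 1 with 2 unknowns, leaving q free.

infinitely many solutions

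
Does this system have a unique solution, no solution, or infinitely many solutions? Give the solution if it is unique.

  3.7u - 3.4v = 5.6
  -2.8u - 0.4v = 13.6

u = -4, v = -6

Row-reduce the augmented matrix:
R1 ← R1 / (37/10).
R2 ← R2 + 14/5·R1.
R2 ← R2 / (-110/37).
R1 ← R1 + 34/37·R2.
Reading off the reduced rows gives u = -4, v = -6.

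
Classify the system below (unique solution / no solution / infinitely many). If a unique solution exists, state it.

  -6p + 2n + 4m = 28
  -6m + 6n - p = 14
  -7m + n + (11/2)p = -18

Row-reduce:
R1 ← R1 / (4).
R2 ← R2 + 6·R1.
R3 ← R3 + 7·R1.
R2 ← R2 / (9).
R1 ← R1 − 1/2·R2.
R3 ← R3 − 9/2·R2.
Row 3 reduces to 0 = 3, a contradiction. The system is inconsistent.

no solution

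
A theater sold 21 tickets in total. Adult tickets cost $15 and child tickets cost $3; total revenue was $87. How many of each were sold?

Let a = adult tickets, c = child tickets.
  a + c = 21
  15a + 3c = 87
From equation 1: a = 21 − c.
Substitute into equation 2 and solve: c = 19.
Then a = 2.

adult tickets: 2, child tickets: 19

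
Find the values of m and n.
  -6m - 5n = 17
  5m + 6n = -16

m = -2, n = -1

Row-reduce the augmented matrix:
R1 ← R1 / (-6).
R2 ← R2 − 5·R1.
R2 ← R2 / (11/6).
R1 ← R1 − 5/6·R2.
Reading off the reduced rows gives m = -2, n = -1.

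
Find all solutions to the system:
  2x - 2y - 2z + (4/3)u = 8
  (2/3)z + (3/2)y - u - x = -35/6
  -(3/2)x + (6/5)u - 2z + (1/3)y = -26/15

infinitely many solutions

Row-reduce:
R1 ← R1 / (2).
R2 ← R2 + 1·R1.
R3 ← R3 + 3/2·R1.
R2 ← R2 / (1/2).
R1 ← R1 + 1·R2.
R3 ← R3 + 7/6·R2.
R3 ← R3 / (-77/18).
R1 ← R1 + 5/3·R3.
R2 ← R2 + 2/3·R3.
Rank is 3 with 4 unknowns, leaving u free.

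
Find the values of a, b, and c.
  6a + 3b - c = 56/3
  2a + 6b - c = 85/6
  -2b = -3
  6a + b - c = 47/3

a = 9/4, b = 3/2, c = -2/3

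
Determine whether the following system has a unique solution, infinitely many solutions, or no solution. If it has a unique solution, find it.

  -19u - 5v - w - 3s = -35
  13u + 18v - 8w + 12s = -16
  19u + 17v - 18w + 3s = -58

Row-reduce:
R1 ← R1 / (-19).
R2 ← R2 − 13·R1.
R3 ← R3 − 19·R1.
R2 ← R2 / (277/19).
R1 ← R1 − 5/19·R2.
R3 ← R3 − 12·R2.
R3 ← R3 / (-3283/277).
R1 ← R1 − 58/277·R3.
R2 ← R2 + 165/277·R3.
Rank is 3 with 4 unknowns, leaving s free.

infinitely many solutions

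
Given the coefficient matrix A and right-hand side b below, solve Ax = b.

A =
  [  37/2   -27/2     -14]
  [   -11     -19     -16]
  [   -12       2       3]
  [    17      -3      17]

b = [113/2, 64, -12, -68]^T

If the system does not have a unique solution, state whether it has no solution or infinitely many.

Row-reduce:
R1 ← R1 / (37/2).
R2 ← R2 + 11·R1.
R3 ← R3 + 12·R1.
R4 ← R4 − 17·R1.
R2 ← R2 / (-1000/37).
R1 ← R1 + 27/37·R2.
R3 ← R3 + 250/37·R2.
R4 ← R4 − 348/37·R2.
Swap R3 and R4.
R3 ← R3 / (107/5).
R1 ← R1 + 1/10·R3.
R2 ← R2 − 9/10·R3.
Row 4 reduces to 0 = 1/4, a contradiction. The system is inconsistent.

no solution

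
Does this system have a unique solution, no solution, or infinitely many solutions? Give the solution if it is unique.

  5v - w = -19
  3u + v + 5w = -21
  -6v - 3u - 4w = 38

no solution

Row-reduce:
Swap R1 and R2.
R1 ← R1 / (3).
R3 ← R3 + 3·R1.
R2 ← R2 / (5).
R1 ← R1 − 1/3·R2.
R3 ← R3 + 5·R2.
Row 3 reduces to 0 = -2, a contradiction. The system is inconsistent.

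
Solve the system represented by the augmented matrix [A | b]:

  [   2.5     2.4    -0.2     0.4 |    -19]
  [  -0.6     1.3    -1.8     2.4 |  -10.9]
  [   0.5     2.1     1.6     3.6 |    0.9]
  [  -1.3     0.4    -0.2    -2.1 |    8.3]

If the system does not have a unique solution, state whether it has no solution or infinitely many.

Row-reduce the augmented matrix:
R1 ← R1 / (5/2).
R2 ← R2 + 3/5·R1.
R3 ← R3 − 1/2·R1.
R4 ← R4 + 13/10·R1.
R2 ← R2 / (469/250).
R1 ← R1 − 24/25·R2.
R3 ← R3 − 81/50·R2.
R4 ← R4 − 206/125·R2.
R3 ← R3 / (1084/335).
R1 ← R1 − 58/67·R3.
R2 ← R2 + 66/67·R3.
R4 ← R4 − 442/335·R3.
R4 ← R4 / (-88041/18970).
R1 ← R1 + 2812/1897·R4.
R2 ← R2 − 3312/1897·R4.
R3 ← R3 − 800/1897·R4.
Reading off the reduced rows gives x_1 = -6, x_2 = -1, x_3 = 6, x_4 = -1.

x_1 = -6, x_2 = -1, x_3 = 6, x_4 = -1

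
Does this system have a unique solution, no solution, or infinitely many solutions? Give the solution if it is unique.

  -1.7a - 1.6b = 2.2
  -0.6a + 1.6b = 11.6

a = -6, b = 5

Row-reduce the augmented matrix:
R1 ← R1 / (-17/10).
R2 ← R2 + 3/5·R1.
R2 ← R2 / (184/85).
R1 ← R1 − 16/17·R2.
Reading off the reduced rows gives a = -6, b = 5.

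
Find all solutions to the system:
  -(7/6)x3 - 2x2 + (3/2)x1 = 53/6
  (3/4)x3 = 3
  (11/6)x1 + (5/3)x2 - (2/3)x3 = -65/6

x1 = 1, x2 = -6, x3 = 4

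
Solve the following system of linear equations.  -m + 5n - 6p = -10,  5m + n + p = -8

Row-reduce:
R1 ← R1 / (-1).
R2 ← R2 − 5·R1.
R2 ← R2 / (26).
R1 ← R1 + 5·R2.
Rank is 2 with 3 unknowns, leaving p free.

infinitely many solutions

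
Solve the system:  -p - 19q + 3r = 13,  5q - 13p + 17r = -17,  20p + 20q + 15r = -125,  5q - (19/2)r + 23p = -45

Row-reduce:
R1 ← R1 / (-1).
R2 ← R2 + 13·R1.
R3 ← R3 − 20·R1.
R4 ← R4 − 23·R1.
R2 ← R2 / (252).
R1 ← R1 − 19·R2.
R3 ← R3 + 360·R2.
R4 ← R4 + 432·R2.
R3 ← R3 / (305/7).
R1 ← R1 + 169/126·R3.
R2 ← R2 + 11/126·R3.
R4 ← R4 − 305/14·R3.
Row 4 reduces to 0 = 1/2, a contradiction. The system is inconsistent.

no solution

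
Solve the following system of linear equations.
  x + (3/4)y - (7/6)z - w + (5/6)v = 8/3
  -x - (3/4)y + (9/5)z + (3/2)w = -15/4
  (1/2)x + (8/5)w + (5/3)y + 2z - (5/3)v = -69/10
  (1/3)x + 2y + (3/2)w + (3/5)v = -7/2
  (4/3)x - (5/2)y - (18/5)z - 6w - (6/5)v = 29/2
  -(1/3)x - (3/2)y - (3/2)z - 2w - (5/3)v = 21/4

Row-reduce the augmented matrix:
R2 ← R2 + 1·R1.
R3 ← R3 − 1/2·R1.
R4 ← R4 − 1/3·R1.
R5 ← R5 − 4/3·R1.
R6 ← R6 + 1/3·R1.
Swap R2 and R3.
R2 ← R2 / (31/24).
R1 ← R1 − 3/4·R2.
R4 ← R4 − 7/4·R2.
R5 ← R5 + 7/2·R2.
R6 ← R6 + 5/4·R2.
R3 ← R3 / (19/30).
R1 ← R1 + 8/3·R3.
R2 ← R2 − 2·R3.
R4 ← R4 + 28/9·R3.
R5 ← R5 − 223/45·R3.
R6 ← R6 − 11/18·R3.
R4 ← R4 / (8507/5890).
R1 ← R1 + 336/2945·R4.
R2 ← R2 − 138/2945·R4.
R3 ← R3 − 15/19·R4.
R5 ← R5 + 8507/2945·R4.
R6 ← R6 + 923/1178·R4.
Swap R5 and R6.
R5 ← R5 / (-14411/51042).
R1 ← R1 − 260466/42535·R5.
R2 ← R2 + 190528/42535·R5.
R3 ← R3 + 22465/8507·R5.
R4 ← R4 − 42634/8507·R5.
R6 reduces to 0 = 0, so the extra equation is consistent.
Reading off the reduced rows gives x = 3, y = -3, z = -5/2, w = 1, v = 0.

x = 3, y = -3, z = -5/2, w = 1, v = 0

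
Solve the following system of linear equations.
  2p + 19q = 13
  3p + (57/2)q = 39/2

Row-reduce:
R1 ← R1 / (2).
R2 ← R2 − 3·R1.
Rank is 1 with 2 unknowns, leaving q free.

infinitely many solutions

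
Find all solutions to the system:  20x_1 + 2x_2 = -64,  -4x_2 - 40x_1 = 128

infinitely many solutions

Row-reduce:
R1 ← R1 / (20).
R2 ← R2 + 40·R1.
Rank is 1 with 2 unknowns, leaving x_2 free.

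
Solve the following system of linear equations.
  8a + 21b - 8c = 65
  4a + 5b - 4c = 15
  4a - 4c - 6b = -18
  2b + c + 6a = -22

no solution

Row-reduce:
R1 ← R1 / (8).
R2 ← R2 − 4·R1.
R3 ← R3 − 4·R1.
R4 ← R4 − 6·R1.
R2 ← R2 / (-11/2).
R1 ← R1 − 21/8·R2.
R3 ← R3 + 33/2·R2.
R4 ← R4 + 55/4·R2.
Swap R3 and R4.
R3 ← R3 / (7).
R1 ← R1 + 1·R3.
Row 4 reduces to 0 = 2, a contradiction. The system is inconsistent.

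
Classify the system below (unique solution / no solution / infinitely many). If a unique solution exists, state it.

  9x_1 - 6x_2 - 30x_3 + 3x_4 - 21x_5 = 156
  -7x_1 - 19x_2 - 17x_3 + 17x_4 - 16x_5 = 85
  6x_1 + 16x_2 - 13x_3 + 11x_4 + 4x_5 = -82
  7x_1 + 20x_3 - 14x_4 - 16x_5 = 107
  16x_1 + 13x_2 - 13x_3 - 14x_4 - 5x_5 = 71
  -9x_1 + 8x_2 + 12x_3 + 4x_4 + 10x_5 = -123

x_1 = 3, x_2 = -4, x_3 = -1, x_4 = -3, x_5 = -4

Row-reduce the augmented matrix:
R1 ← R1 / (9).
R2 ← R2 + 7·R1.
R3 ← R3 − 6·R1.
R4 ← R4 − 7·R1.
R5 ← R5 − 16·R1.
R6 ← R6 + 9·R1.
R2 ← R2 / (-71/3).
R1 ← R1 + 2/3·R2.
R3 ← R3 − 20·R2.
R4 ← R4 − 14/3·R2.
R5 ← R5 − 71/3·R2.
R6 ← R6 − 2·R2.
R3 ← R3 / (-1923/71).
R1 ← R1 + 156/71·R3.
R2 ← R2 − 121/71·R3.
R4 ← R4 − 2512/71·R3.
R6 ← R6 + 1520/71·R3.
R4 ← R4 / (39571/1923).
R1 ← R1 + 1453/641·R4.
R2 ← R2 − 1495/1923·R4.
R3 ← R3 + 1799/1923·R4.
R6 ← R6 + 21911/1923·R4.
Swap R5 and R6.
R5 ← R5 / (-651032/39571).
R1 ← R1 + 105790/39571·R5.
R2 ← R2 − 58088/39571·R5.
R3 ← R3 + 2737/5653·R5.
R4 ← R4 + 35041/39571·R5.
R6 reduces to 0 = 0, so the extra equation is consistent.
Reading off the reduced rows gives x_1 = 3, x_2 = -4, x_3 = -1, x_4 = -3, x_5 = -4.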